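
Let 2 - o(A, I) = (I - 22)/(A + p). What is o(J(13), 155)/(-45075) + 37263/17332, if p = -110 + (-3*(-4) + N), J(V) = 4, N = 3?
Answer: 1455627099/677074580 ≈ 2.1499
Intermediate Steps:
p = -95 (p = -110 + (-3*(-4) + 3) = -110 + (12 + 3) = -110 + 15 = -95)
o(A, I) = 2 - (-22 + I)/(-95 + A) (o(A, I) = 2 - (I - 22)/(A - 95) = 2 - (-22 + I)/(-95 + A))
o(J(13), 155)/(-45075) + 37263/17332 = ((-168 - 1*155 + 2*4)/(-95 + 4))/(-45075) + 37263/17332 = ((-168 - 155 + 8)/(-91))*(-1/45075) + 37263*(1/17332) = -1/91*(-315)*(-1/45075) + 37263/17332 = (45/13)*(-1/45075) + 37263/17332 = -3/39065 + 37263/17332 = 1455627099/677074580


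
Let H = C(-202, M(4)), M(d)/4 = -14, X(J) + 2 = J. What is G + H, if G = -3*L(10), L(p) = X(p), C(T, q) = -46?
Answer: -70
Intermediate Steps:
X(J) = -2 + J
M(d) = -56 (M(d) = 4*(-14) = -56)
H = -46
L(p) = -2 + p
G = -24 (G = -3*(-2 + 10) = -3*8 = -24)
G + H = -24 - 46 = -70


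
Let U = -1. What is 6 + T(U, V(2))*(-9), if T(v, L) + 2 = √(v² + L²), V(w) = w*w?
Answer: 24 - 9*√17 ≈ -13.108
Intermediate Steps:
V(w) = w²
T(v, L) = -2 + √(L² + v²) (T(v, L) = -2 + √(v² + L²) = -2 + √(L² + v²))
6 + T(U, V(2))*(-9) = 6 + (-2 + √((2²)² + (-1)²))*(-9) = 6 + (-2 + √(4² + 1))*(-9) = 6 + (-2 + √(16 + 1))*(-9) = 6 + (-2 + √17)*(-9) = 6 + (18 - 9*√17) = 24 - 9*√17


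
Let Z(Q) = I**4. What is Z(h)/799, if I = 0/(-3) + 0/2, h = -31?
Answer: 0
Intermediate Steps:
I = 0 (I = 0*(-1/3) + 0*(1/2) = 0 + 0 = 0)
Z(Q) = 0 (Z(Q) = 0**4 = 0)
Z(h)/799 = 0/799 = 0*(1/799) = 0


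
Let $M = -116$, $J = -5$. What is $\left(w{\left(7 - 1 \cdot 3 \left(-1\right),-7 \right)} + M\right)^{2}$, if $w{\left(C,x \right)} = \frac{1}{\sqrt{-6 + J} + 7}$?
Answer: $\frac{- 509705 i + 188152 \sqrt{11}}{2 \left(- 19 i + 7 \sqrt{11}\right)} \approx 13429.0 + 12.811 i$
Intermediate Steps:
$w{\left(C,x \right)} = \frac{1}{7 + i \sqrt{11}}$ ($w{\left(C,x \right)} = \frac{1}{\sqrt{-6 - 5} + 7} = \frac{1}{\sqrt{-11} + 7} = \frac{1}{i \sqrt{11} + 7} = \frac{1}{7 + i \sqrt{11}}$)
$\left(w{\left(7 - 1 \cdot 3 \left(-1\right),-7 \right)} + M\right)^{2} = \left(\left(\frac{7}{60} - \frac{i \sqrt{11}}{60}\right) - 116\right)^{2} = \left(- \frac{6953}{60} - \frac{i \sqrt{11}}{60}\right)^{2}$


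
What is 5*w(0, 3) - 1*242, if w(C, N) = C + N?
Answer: -227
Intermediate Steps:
5*w(0, 3) - 1*242 = 5*(0 + 3) - 1*242 = 5*3 - 242 = 15 - 242 = -227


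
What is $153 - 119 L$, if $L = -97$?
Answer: $11696$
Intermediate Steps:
$153 - 119 L = 153 - -11543 = 153 + 11543 = 11696$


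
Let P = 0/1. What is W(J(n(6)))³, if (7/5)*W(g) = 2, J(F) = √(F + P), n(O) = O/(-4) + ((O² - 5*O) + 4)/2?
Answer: 1000/343 ≈ 2.9155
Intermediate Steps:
P = 0 (P = 0*1 = 0)
n(O) = 2 + O²/2 - 11*O/4 (n(O) = O*(-¼) + (4 + O² - 5*O)*(½) = -O/4 + (2 + O²/2 - 5*O/2) = 2 + O²/2 - 11*O/4)
J(F) = √F (J(F) = √(F + 0) = √F)
W(g) = 10/7 (W(g) = (5/7)*2 = 10/7)
W(J(n(6)))³ = (10/7)³ = 1000/343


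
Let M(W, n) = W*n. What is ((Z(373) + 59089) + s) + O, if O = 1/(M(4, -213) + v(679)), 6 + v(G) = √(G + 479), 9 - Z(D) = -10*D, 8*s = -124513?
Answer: 46318974467/980008 - √1158/735006 ≈ 47264.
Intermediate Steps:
s = -124513/8 (s = (⅛)*(-124513) = -124513/8 ≈ -15564.)
Z(D) = 9 + 10*D (Z(D) = 9 - (-10)*D = 9 + 10*D)
v(G) = -6 + √(479 + G) (v(G) = -6 + √(G + 479) = -6 + √(479 + G))
O = 1/(-858 + √1158) (O = 1/(4*(-213) + (-6 + √(479 + 679))) = 1/(-852 + (-6 + √1158)) = 1/(-858 + √1158) ≈ -0.0012136)
((Z(373) + 59089) + s) + O = (((9 + 10*373) + 59089) - 124513/8) + (-143/122501 - √1158/735006) = (((9 + 3730) + 59089) - 124513/8) + (-143/122501 - √1158/735006) = ((3739 + 59089) - 124513/8) + (-143/122501 - √1158/735006) = (62828 - 124513/8) + (-143/122501 - √1158/735006) = 378111/8 + (-143/122501 - √1158/735006) = 46318974467/980008 - √1158/735006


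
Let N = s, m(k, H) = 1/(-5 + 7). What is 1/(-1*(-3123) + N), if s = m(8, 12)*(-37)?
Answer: 2/6209 ≈ 0.00032211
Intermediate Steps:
m(k, H) = ½ (m(k, H) = 1/2 = ½)
s = -37/2 (s = (½)*(-37) = -37/2 ≈ -18.500)
N = -37/2 ≈ -18.500
1/(-1*(-3123) + N) = 1/(-1*(-3123) - 37/2) = 1/(3123 - 37/2) = 1/(6209/2) = 2/6209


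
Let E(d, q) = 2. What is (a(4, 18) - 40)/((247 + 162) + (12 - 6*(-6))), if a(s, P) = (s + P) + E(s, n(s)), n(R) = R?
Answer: -16/457 ≈ -0.035011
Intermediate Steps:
a(s, P) = 2 + P + s (a(s, P) = (s + P) + 2 = (P + s) + 2 = 2 + P + s)
(a(4, 18) - 40)/((247 + 162) + (12 - 6*(-6))) = ((2 + 18 + 4) - 40)/((247 + 162) + (12 - 6*(-6))) = (24 - 40)/(409 + (12 + 36)) = -16/(409 + 48) = -16/457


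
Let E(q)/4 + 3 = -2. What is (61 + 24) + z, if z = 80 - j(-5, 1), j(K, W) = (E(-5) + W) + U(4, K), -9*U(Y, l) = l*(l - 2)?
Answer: 1691/9 ≈ 187.89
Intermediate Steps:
E(q) = -20 (E(q) = -12 + 4*(-2) = -12 - 8 = -20)
U(Y, l) = -l*(-2 + l)/9 (U(Y, l) = -l*(l - 2)/9 = -l*(-2 + l)/9)
j(K, W) = -20 + W + K*(2 - K)/9 (j(K, W) = (-20 + W) + K*(2 - K)/9 = -20 + W + K*(2 - K)/9)
z = 926/9 (z = 80 - (-20 + 1 - 1/9*(-5)*(-2 - 5)) = 80 - (-20 + 1 - 1/9*(-5)*(-7)) = 80 - (-20 + 1 - 35/9) = 80 - 1*(-206/9) = 80 + 206/9 = 926/9 ≈ 102.89)
(61 + 24) + z = (61 + 24) + 926/9 = 85 + 926/9 = 1691/9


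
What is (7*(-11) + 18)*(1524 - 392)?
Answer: -66788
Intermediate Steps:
(7*(-11) + 18)*(1524 - 392) = (-77 + 18)*1132 = -59*1132 = -66788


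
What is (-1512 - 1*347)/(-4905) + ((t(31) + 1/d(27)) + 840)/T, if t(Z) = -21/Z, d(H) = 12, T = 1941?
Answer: 106441669/131172780 ≈ 0.81146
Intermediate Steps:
(-1512 - 1*347)/(-4905) + ((t(31) + 1/d(27)) + 840)/T = (-1512 - 1*347)/(-4905) + ((-21/31 + 1/12) + 840)/1941 = (-1512 - 347)*(-1/4905) + ((-21*1/31 + 1/12) + 840)*(1/1941) = -1859*(-1/4905) + ((-21/31 + 1/12) + 840)*(1/1941) = 1859/4905 + (-221/372 + 840)*(1/1941) = 1859/4905 + (312259/372)*(1/1941) = 1859/4905 + 312259/722052 = 106441669/131172780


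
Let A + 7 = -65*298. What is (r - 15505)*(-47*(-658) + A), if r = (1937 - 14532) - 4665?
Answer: -378402985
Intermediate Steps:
r = -17260 (r = -12595 - 4665 = -17260)
A = -19377 (A = -7 - 65*298 = -7 - 19370 = -19377)
(r - 15505)*(-47*(-658) + A) = (-17260 - 15505)*(-47*(-658) - 19377) = -32765*(30926 - 19377) = -32765*11549 = -378402985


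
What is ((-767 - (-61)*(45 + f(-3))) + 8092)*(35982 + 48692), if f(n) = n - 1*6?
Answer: 806181154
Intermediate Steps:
f(n) = -6 + n (f(n) = n - 6 = -6 + n)
((-767 - (-61)*(45 + f(-3))) + 8092)*(35982 + 48692) = ((-767 - (-61)*(45 + (-6 - 3))) + 8092)*(35982 + 48692) = ((-767 - (-61)*(45 - 9)) + 8092)*84674 = ((-767 - (-61)*36) + 8092)*84674 = ((-767 - 1*(-2196)) + 8092)*84674 = ((-767 + 2196) + 8092)*84674 = (1429 + 8092)*84674 = 9521*84674 = 806181154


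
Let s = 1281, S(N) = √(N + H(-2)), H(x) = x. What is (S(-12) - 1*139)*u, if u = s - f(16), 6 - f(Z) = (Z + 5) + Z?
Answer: -182368 + 1312*I*√14 ≈ -1.8237e+5 + 4909.1*I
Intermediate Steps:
S(N) = √(-2 + N) (S(N) = √(N - 2) = √(-2 + N))
f(Z) = 1 - 2*Z (f(Z) = 6 - ((Z + 5) + Z) = 6 - ((5 + Z) + Z) = 6 - (5 + 2*Z) = 6 + (-5 - 2*Z) = 1 - 2*Z)
u = 1312 (u = 1281 - (1 - 2*16) = 1281 - (1 - 32) = 1281 - 1*(-31) = 1281 + 31 = 1312)
(S(-12) - 1*139)*u = (√(-2 - 12) - 1*139)*1312 = (√(-14) - 139)*1312 = (I*√14 - 139)*1312 = (-139 + I*√14)*1312 = -182368 + 1312*I*√14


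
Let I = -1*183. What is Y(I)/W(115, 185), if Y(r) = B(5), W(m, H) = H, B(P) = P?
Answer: 1/37 ≈ 0.027027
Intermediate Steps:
I = -183
Y(r) = 5
Y(I)/W(115, 185) = 5/185 = 5*(1/185) = 1/37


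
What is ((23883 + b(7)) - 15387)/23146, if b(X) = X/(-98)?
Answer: 118943/324044 ≈ 0.36706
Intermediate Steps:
b(X) = -X/98 (b(X) = X*(-1/98) = -X/98)
((23883 + b(7)) - 15387)/23146 = ((23883 - 1/98*7) - 15387)/23146 = ((23883 - 1/14) - 15387)*(1/23146) = (334361/14 - 15387)*(1/23146) = (118943/14)*(1/23146) = 118943/324044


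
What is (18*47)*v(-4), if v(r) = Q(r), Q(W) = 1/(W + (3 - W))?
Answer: 282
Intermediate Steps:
Q(W) = ⅓ (Q(W) = 1/3 = ⅓)
v(r) = ⅓
(18*47)*v(-4) = (18*47)*(⅓) = 846*(⅓) = 282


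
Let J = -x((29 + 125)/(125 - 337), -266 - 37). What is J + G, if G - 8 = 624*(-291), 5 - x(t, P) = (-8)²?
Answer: -181517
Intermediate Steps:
x(t, P) = -59 (x(t, P) = 5 - 1*(-8)² = 5 - 1*64 = 5 - 64 = -59)
J = 59 (J = -1*(-59) = 59)
G = -181576 (G = 8 + 624*(-291) = 8 - 181584 = -181576)
J + G = 59 - 181576 = -181517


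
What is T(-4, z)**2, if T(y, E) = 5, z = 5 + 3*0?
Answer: 25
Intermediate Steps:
z = 5 (z = 5 + 0 = 5)
T(-4, z)**2 = 5**2 = 25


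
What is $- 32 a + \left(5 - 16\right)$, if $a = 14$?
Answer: $-459$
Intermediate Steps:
$- 32 a + \left(5 - 16\right) = \left(-32\right) 14 + \left(5 - 16\right) = -448 + \left(5 - 16\right) = -448 - 11 = -459$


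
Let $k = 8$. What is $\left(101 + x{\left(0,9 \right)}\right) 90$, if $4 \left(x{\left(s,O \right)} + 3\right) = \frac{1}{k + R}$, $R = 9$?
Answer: $\frac{299925}{34} \approx 8821.3$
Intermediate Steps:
$x{\left(s,O \right)} = - \frac{203}{68}$ ($x{\left(s,O \right)} = -3 + \frac{1}{4 \left(8 + 9\right)} = -3 + \frac{1}{4 \cdot 17} = -3 + \frac{1}{4} \cdot \frac{1}{17} = -3 + \frac{1}{68} = - \frac{203}{68}$)
$\left(101 + x{\left(0,9 \right)}\right) 90 = \left(101 - \frac{203}{68}\right) 90 = \frac{6665}{68} \cdot 90 = \frac{299925}{34}$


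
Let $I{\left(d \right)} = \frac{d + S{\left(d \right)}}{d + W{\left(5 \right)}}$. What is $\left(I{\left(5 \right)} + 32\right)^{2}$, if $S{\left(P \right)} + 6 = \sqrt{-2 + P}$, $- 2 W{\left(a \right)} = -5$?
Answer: $\frac{228496}{225} + \frac{1912 \sqrt{3}}{225} \approx 1030.3$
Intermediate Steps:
$W{\left(a \right)} = \frac{5}{2}$ ($W{\left(a \right)} = \left(- \frac{1}{2}\right) \left(-5\right) = \frac{5}{2}$)
$S{\left(P \right)} = -6 + \sqrt{-2 + P}$
$I{\left(d \right)} = \frac{-6 + d + \sqrt{-2 + d}}{\frac{5}{2} + d}$ ($I{\left(d \right)} = \frac{d + \left(-6 + \sqrt{-2 + d}\right)}{d + \frac{5}{2}} = \frac{-6 + d + \sqrt{-2 + d}}{\frac{5}{2} + d}$)
$\left(I{\left(5 \right)} + 32\right)^{2} = \left(\frac{2 \left(-6 + 5 + \sqrt{-2 + 5}\right)}{5 + 2 \cdot 5} + 32\right)^{2} = \left(\frac{2 \left(-6 + 5 + \sqrt{3}\right)}{5 + 10} + 32\right)^{2} = \left(\frac{2 \left(-1 + \sqrt{3}\right)}{15} + 32\right)^{2} = \left(2 \cdot \frac{1}{15} \left(-1 + \sqrt{3}\right) + 32\right)^{2} = \left(\left(- \frac{2}{15} + \frac{2 \sqrt{3}}{15}\right) + 32\right)^{2} = \left(\frac{478}{15} + \frac{2 \sqrt{3}}{15}\right)^{2}$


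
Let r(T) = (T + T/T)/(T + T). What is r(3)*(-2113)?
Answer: -4226/3 ≈ -1408.7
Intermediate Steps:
r(T) = (1 + T)/(2*T) (r(T) = (T + 1)/((2*T)) = (1 + T)*(1/(2*T)) = (1 + T)/(2*T))
r(3)*(-2113) = ((½)*(1 + 3)/3)*(-2113) = ((½)*(⅓)*4)*(-2113) = (⅔)*(-2113) = -4226/3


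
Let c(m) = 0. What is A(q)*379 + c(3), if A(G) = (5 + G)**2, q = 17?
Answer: 183436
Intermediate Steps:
A(q)*379 + c(3) = (5 + 17)**2*379 + 0 = 22**2*379 + 0 = 484*379 + 0 = 183436 + 0 = 183436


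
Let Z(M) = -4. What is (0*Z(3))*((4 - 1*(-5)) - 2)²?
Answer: 0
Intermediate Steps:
(0*Z(3))*((4 - 1*(-5)) - 2)² = (0*(-4))*((4 - 1*(-5)) - 2)² = 0*((4 + 5) - 2)² = 0*(9 - 2)² = 0*7² = 0*49 = 0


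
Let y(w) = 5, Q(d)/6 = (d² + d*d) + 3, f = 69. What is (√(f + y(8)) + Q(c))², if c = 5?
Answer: (318 + √74)² ≈ 1.0667e+5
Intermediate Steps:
Q(d) = 18 + 12*d² (Q(d) = 6*((d² + d*d) + 3) = 6*((d² + d²) + 3) = 6*(2*d² + 3) = 6*(3 + 2*d²) = 18 + 12*d²)
(√(f + y(8)) + Q(c))² = (√(69 + 5) + (18 + 12*5²))² = (√74 + (18 + 12*25))² = (√74 + (18 + 300))² = (√74 + 318)² = (318 + √74)²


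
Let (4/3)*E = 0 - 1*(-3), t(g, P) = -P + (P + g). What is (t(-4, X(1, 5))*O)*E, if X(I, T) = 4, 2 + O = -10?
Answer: 108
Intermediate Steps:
O = -12 (O = -2 - 10 = -12)
t(g, P) = g
E = 9/4 (E = 3*(0 - 1*(-3))/4 = 3*(0 + 3)/4 = (¾)*3 = 9/4 ≈ 2.2500)
(t(-4, X(1, 5))*O)*E = -4*(-12)*(9/4) = 48*(9/4) = 108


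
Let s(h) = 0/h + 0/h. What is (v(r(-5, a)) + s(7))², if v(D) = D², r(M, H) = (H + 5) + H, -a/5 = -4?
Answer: 4100625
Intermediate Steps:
a = 20 (a = -5*(-4) = 20)
r(M, H) = 5 + 2*H (r(M, H) = (5 + H) + H = 5 + 2*H)
s(h) = 0 (s(h) = 0 + 0 = 0)
(v(r(-5, a)) + s(7))² = ((5 + 2*20)² + 0)² = ((5 + 40)² + 0)² = (45² + 0)² = (2025 + 0)² = 2025² = 4100625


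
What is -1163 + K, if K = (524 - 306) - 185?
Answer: -1130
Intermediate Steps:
K = 33 (K = 218 - 185 = 33)
-1163 + K = -1163 + 33 = -1130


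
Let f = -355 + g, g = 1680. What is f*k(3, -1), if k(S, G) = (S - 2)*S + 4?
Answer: 9275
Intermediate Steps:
k(S, G) = 4 + S*(-2 + S) (k(S, G) = (-2 + S)*S + 4 = S*(-2 + S) + 4 = 4 + S*(-2 + S))
f = 1325 (f = -355 + 1680 = 1325)
f*k(3, -1) = 1325*(4 + 3**2 - 2*3) = 1325*(4 + 9 - 6) = 1325*7 = 9275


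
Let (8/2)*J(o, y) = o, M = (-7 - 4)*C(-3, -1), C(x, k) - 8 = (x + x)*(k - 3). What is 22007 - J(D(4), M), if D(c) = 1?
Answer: 88027/4 ≈ 22007.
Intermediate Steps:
C(x, k) = 8 + 2*x*(-3 + k) (C(x, k) = 8 + (x + x)*(k - 3) = 8 + (2*x)*(-3 + k) = 8 + 2*x*(-3 + k))
M = -352 (M = (-7 - 4)*(8 - 6*(-3) + 2*(-1)*(-3)) = -11*(8 + 18 + 6) = -11*32 = -352)
J(o, y) = o/4
22007 - J(D(4), M) = 22007 - 1/4 = 22007 - 1*¼ = 22007 - ¼ = 88027/4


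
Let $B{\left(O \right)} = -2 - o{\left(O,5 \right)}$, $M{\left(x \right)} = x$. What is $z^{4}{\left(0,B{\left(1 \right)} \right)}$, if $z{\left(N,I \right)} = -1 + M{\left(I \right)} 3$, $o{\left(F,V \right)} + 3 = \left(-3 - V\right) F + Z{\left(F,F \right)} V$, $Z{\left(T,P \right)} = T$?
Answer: $14641$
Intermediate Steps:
$o{\left(F,V \right)} = -3 + F V + F \left(-3 - V\right)$ ($o{\left(F,V \right)} = -3 + \left(\left(-3 - V\right) F + F V\right) = -3 + \left(F \left(-3 - V\right) + F V\right) = -3 + \left(F V + F \left(-3 - V\right)\right) = -3 + F V + F \left(-3 - V\right)$)
$B{\left(O \right)} = 1 + 3 O$ ($B{\left(O \right)} = -2 - \left(-3 - 3 O\right) = -2 + \left(3 + 3 O\right) = 1 + 3 O$)
$z{\left(N,I \right)} = -1 + 3 I$ ($z{\left(N,I \right)} = -1 + I 3 = -1 + 3 I$)
$z^{4}{\left(0,B{\left(1 \right)} \right)} = \left(-1 + 3 \left(1 + 3 \cdot 1\right)\right)^{4} = \left(-1 + 3 \left(1 + 3\right)\right)^{4} = \left(-1 + 3 \cdot 4\right)^{4} = \left(-1 + 12\right)^{4} = 11^{4} = 14641$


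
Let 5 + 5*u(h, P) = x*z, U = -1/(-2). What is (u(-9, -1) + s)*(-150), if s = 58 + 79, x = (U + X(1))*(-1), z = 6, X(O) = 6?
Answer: -19230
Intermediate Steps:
U = ½ (U = -1*(-½) = ½ ≈ 0.50000)
x = -13/2 (x = (½ + 6)*(-1) = (13/2)*(-1) = -13/2 ≈ -6.5000)
u(h, P) = -44/5 (u(h, P) = -1 + (-13/2*6)/5 = -1 + (⅕)*(-39) = -1 - 39/5 = -44/5)
s = 137
(u(-9, -1) + s)*(-150) = (-44/5 + 137)*(-150) = (641/5)*(-150) = -19230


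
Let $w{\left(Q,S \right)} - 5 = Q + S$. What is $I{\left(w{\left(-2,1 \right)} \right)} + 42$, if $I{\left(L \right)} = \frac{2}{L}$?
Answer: $\frac{85}{2} \approx 42.5$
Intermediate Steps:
$w{\left(Q,S \right)} = 5 + Q + S$ ($w{\left(Q,S \right)} = 5 + \left(Q + S\right) = 5 + Q + S$)
$I{\left(w{\left(-2,1 \right)} \right)} + 42 = \frac{2}{5 - 2 + 1} + 42 = \frac{2}{4} + 42 = 2 \cdot \frac{1}{4} + 42 = \frac{1}{2} + 42 = \frac{85}{2}$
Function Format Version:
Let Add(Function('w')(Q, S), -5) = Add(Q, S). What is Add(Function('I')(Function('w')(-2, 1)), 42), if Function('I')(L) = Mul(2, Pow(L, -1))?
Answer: Rational(85, 2) ≈ 42.500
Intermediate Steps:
Function('w')(Q, S) = Add(5, Q, S) (Function('w')(Q, S) = Add(5, Add(Q, S)) = Add(5, Q, S))
Add(Function('I')(Function('w')(-2, 1)), 42) = Add(Mul(2, Pow(Add(5, -2, 1), -1)), 42) = Add(Mul(2, Pow(4, -1)), 42) = Add(Mul(2, Rational(1, 4)), 42) = Add(Rational(1, 2), 42) = Rational(85, 2)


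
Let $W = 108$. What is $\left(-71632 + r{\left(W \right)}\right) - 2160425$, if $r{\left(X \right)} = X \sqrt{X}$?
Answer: $-2232057 + 648 \sqrt{3} \approx -2.2309 \cdot 10^{6}$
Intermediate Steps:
$r{\left(X \right)} = X^{\frac{3}{2}}$
$\left(-71632 + r{\left(W \right)}\right) - 2160425 = \left(-71632 + 108^{\frac{3}{2}}\right) - 2160425 = \left(-71632 + 648 \sqrt{3}\right) - 2160425 = -2232057 + 648 \sqrt{3}$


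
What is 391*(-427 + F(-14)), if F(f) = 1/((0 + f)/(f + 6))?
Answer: -1167135/7 ≈ -1.6673e+5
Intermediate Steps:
F(f) = (6 + f)/f (F(f) = 1/(f/(6 + f)) = (6 + f)/f)
391*(-427 + F(-14)) = 391*(-427 + (6 - 14)/(-14)) = 391*(-427 - 1/14*(-8)) = 391*(-427 + 4/7) = 391*(-2985/7) = -1167135/7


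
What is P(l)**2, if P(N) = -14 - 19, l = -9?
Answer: 1089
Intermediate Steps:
P(N) = -33
P(l)**2 = (-33)**2 = 1089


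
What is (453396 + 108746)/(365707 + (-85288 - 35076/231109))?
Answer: 129916075478/64807319595 ≈ 2.0047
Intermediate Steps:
(453396 + 108746)/(365707 + (-85288 - 35076/231109)) = 562142/(365707 + (-85288 - 35076/231109)) = 562142/(365707 - 19710859468/231109) = 562142/(64807319595/231109) = 562142*(231109/64807319595) = 129916075478/64807319595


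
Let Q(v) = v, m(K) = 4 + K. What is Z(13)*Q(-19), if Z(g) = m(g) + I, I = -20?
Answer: 57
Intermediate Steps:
Z(g) = -16 + g (Z(g) = (4 + g) - 20 = -16 + g)
Z(13)*Q(-19) = (-16 + 13)*(-19) = -3*(-19) = 57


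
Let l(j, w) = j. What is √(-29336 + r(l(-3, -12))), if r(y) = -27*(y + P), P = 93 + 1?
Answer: I*√31793 ≈ 178.31*I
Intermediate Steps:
P = 94
r(y) = -2538 - 27*y (r(y) = -27*(y + 94) = -27*(94 + y) = -2538 - 27*y)
√(-29336 + r(l(-3, -12))) = √(-29336 + (-2538 - 27*(-3))) = √(-29336 + (-2538 + 81)) = √(-29336 - 2457) = √(-31793) = I*√31793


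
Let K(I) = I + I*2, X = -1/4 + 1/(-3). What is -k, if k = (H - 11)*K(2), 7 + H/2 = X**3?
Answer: 21943/144 ≈ 152.38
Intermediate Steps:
X = -7/12 (X = -1*1/4 + 1*(-1/3) = -1/4 - 1/3 = -7/12 ≈ -0.58333)
K(I) = 3*I (K(I) = I + 2*I = 3*I)
H = -12439/864 (H = -14 + 2*(-7/12)**3 = -14 + 2*(-343/1728) = -14 - 343/864 = -12439/864 ≈ -14.397)
k = -21943/144 (k = (-12439/864 - 11)*(3*2) = -21943/864*6 = -21943/144 ≈ -152.38)
-k = -1*(-21943/144) = 21943/144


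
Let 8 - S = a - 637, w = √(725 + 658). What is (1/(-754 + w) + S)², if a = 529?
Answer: 4327886475983659/321639839689 - 131573348*√1383/321639839689 ≈ 13456.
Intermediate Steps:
w = √1383 ≈ 37.189
S = 116 (S = 8 - (529 - 637) = 8 - 1*(-108) = 8 + 108 = 116)
(1/(-754 + w) + S)² = (1/(-754 + √1383) + 116)² = (116 + 1/(-754 + √1383))²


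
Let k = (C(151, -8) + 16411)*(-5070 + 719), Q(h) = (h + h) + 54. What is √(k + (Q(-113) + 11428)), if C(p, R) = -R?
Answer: I*√71427813 ≈ 8451.5*I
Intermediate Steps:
Q(h) = 54 + 2*h (Q(h) = 2*h + 54 = 54 + 2*h)
k = -71439069 (k = (-1*(-8) + 16411)*(-5070 + 719) = (8 + 16411)*(-4351) = 16419*(-4351) = -71439069)
√(k + (Q(-113) + 11428)) = √(-71439069 + ((54 + 2*(-113)) + 11428)) = √(-71439069 + ((54 - 226) + 11428)) = √(-71439069 + (-172 + 11428)) = √(-71439069 + 11256) = √(-71427813) = I*√71427813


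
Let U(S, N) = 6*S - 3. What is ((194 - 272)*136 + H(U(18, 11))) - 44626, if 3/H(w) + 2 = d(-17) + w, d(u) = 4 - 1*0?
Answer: -5910035/107 ≈ -55234.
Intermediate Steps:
d(u) = 4 (d(u) = 4 + 0 = 4)
U(S, N) = -3 + 6*S
H(w) = 3/(2 + w) (H(w) = 3/(-2 + (4 + w)) = 3/(2 + w))
((194 - 272)*136 + H(U(18, 11))) - 44626 = ((194 - 272)*136 + 3/(2 + (-3 + 6*18))) - 44626 = (-78*136 + 3/(2 + (-3 + 108))) - 44626 = (-10608 + 3/(2 + 105)) - 44626 = (-10608 + 3/107) - 44626 = -1135053/107 - 44626 = -5910035/107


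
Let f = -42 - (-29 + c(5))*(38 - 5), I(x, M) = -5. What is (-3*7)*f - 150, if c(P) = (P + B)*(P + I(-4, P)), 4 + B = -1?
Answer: -19365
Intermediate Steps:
B = -5 (B = -4 - 1 = -5)
c(P) = (-5 + P)**2 (c(P) = (P - 5)*(P - 5) = (-5 + P)*(-5 + P) = (-5 + P)**2)
f = 915 (f = -42 - (-29 + (25 + 5**2 - 10*5))*(38 - 5) = -42 - (-29 + (25 + 25 - 50))*33 = -42 - (-29 + 0)*33 = -42 - (-29)*33 = -42 - 1*(-957) = -42 + 957 = 915)
(-3*7)*f - 150 = -3*7*915 - 150 = -21*915 - 150 = -19215 - 150 = -19365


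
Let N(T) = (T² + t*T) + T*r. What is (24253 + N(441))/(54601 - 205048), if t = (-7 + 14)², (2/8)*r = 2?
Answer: -243871/150447 ≈ -1.6210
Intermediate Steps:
r = 8 (r = 4*2 = 8)
t = 49 (t = 7² = 49)
N(T) = T² + 57*T (N(T) = (T² + 49*T) + T*8 = (T² + 49*T) + 8*T = T² + 57*T)
(24253 + N(441))/(54601 - 205048) = (24253 + 441*(57 + 441))/(54601 - 205048) = (24253 + 441*498)/(-150447) = (24253 + 219618)*(-1/150447) = 243871*(-1/150447) = -243871/150447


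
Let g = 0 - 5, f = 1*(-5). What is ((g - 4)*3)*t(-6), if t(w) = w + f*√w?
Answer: 162 + 135*I*√6 ≈ 162.0 + 330.68*I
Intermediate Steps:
f = -5
t(w) = w - 5*√w
g = -5
((g - 4)*3)*t(-6) = ((-5 - 4)*3)*(-6 - 5*I*√6) = (-9*3)*(-6 - 5*I*√6) = -27*(-6 - 5*I*√6) = 162 + 135*I*√6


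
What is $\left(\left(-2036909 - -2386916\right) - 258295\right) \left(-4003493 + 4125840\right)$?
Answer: $11220688064$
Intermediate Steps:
$\left(\left(-2036909 - -2386916\right) - 258295\right) \left(-4003493 + 4125840\right) = \left(\left(-2036909 + 2386916\right) - 258295\right) 122347 = \left(350007 - 258295\right) 122347 = 91712 \cdot 122347 = 11220688064$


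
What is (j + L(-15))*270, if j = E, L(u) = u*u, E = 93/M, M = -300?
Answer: 606663/10 ≈ 60666.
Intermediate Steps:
E = -31/100 (E = 93/(-300) = 93*(-1/300) = -31/100 ≈ -0.31000)
L(u) = u²
j = -31/100 ≈ -0.31000
(j + L(-15))*270 = (-31/100 + (-15)²)*270 = (-31/100 + 225)*270 = (22469/100)*270 = 606663/10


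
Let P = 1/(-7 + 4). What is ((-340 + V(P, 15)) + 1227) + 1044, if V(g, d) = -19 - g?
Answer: 5737/3 ≈ 1912.3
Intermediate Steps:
P = -1/3 (P = 1/(-3) = -1/3 ≈ -0.33333)
((-340 + V(P, 15)) + 1227) + 1044 = ((-340 + (-19 - 1*(-1/3))) + 1227) + 1044 = ((-340 + (-19 + 1/3)) + 1227) + 1044 = ((-340 - 56/3) + 1227) + 1044 = (-1076/3 + 1227) + 1044 = 2605/3 + 1044 = 5737/3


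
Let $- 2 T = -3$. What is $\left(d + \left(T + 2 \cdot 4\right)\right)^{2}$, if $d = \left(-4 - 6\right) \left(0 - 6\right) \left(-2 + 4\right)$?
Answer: $\frac{67081}{4} \approx 16770.0$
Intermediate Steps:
$T = \frac{3}{2}$ ($T = \left(- \frac{1}{2}\right) \left(-3\right) = \frac{3}{2} \approx 1.5$)
$d = 120$ ($d = - 10 \left(0 - 6\right) 2 = - 10 \left(\left(-6\right) 2\right) = \left(-10\right) \left(-12\right) = 120$)
$\left(d + \left(T + 2 \cdot 4\right)\right)^{2} = \left(120 + \left(\frac{3}{2} + 2 \cdot 4\right)\right)^{2} = \left(120 + \left(\frac{3}{2} + 8\right)\right)^{2} = \left(120 + \frac{19}{2}\right)^{2} = \left(\frac{259}{2}\right)^{2} = \frac{67081}{4}$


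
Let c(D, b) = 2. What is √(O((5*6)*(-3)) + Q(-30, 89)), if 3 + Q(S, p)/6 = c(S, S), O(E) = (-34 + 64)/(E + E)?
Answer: I*√222/6 ≈ 2.4833*I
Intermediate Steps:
O(E) = 15/E (O(E) = 30/((2*E)) = 30*(1/(2*E)) = 15/E)
Q(S, p) = -6 (Q(S, p) = -18 + 6*2 = -18 + 12 = -6)
√(O((5*6)*(-3)) + Q(-30, 89)) = √(15/(((5*6)*(-3))) - 6) = √(15/((30*(-3))) - 6) = √(15/(-90) - 6) = √(15*(-1/90) - 6) = √(-⅙ - 6) = √(-37/6) = I*√222/6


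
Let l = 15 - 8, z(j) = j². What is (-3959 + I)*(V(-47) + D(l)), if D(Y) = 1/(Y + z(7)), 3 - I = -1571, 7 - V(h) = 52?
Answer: 6007815/56 ≈ 1.0728e+5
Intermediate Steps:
V(h) = -45 (V(h) = 7 - 1*52 = 7 - 52 = -45)
I = 1574 (I = 3 - 1*(-1571) = 3 + 1571 = 1574)
l = 7
D(Y) = 1/(49 + Y) (D(Y) = 1/(Y + 7²) = 1/(Y + 49) = 1/(49 + Y))
(-3959 + I)*(V(-47) + D(l)) = (-3959 + 1574)*(-45 + 1/(49 + 7)) = -2385*(-45 + 1/56) = -2385*(-2519/56) = 6007815/56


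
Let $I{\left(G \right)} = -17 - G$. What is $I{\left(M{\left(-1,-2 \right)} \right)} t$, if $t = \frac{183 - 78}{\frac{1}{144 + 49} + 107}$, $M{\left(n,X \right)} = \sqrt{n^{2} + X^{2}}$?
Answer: $- \frac{114835}{6884} - \frac{6755 \sqrt{5}}{6884} \approx -18.876$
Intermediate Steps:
$M{\left(n,X \right)} = \sqrt{X^{2} + n^{2}}$
$t = \frac{6755}{6884}$ ($t = \frac{105}{\frac{1}{193} + 107} = \frac{105}{\frac{20652}{193}} = 105 \cdot \frac{193}{20652} = \frac{6755}{6884} \approx 0.98126$)
$I{\left(M{\left(-1,-2 \right)} \right)} t = \left(-17 - \sqrt{\left(-2\right)^{2} + \left(-1\right)^{2}}\right) \frac{6755}{6884} = \left(-17 - \sqrt{4 + 1}\right) \frac{6755}{6884} = \left(-17 - \sqrt{5}\right) \frac{6755}{6884} = - \frac{114835}{6884} - \frac{6755 \sqrt{5}}{6884}$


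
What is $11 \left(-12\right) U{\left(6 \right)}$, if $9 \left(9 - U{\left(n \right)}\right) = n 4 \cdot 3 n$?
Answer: $5148$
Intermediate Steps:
$U{\left(n \right)} = 9 - \frac{4 n^{2}}{3}$ ($U{\left(n \right)} = 9 - \frac{n 4 \cdot 3 n}{9} = 9 - \frac{4 n 3 n}{9} = 9 - \frac{12 n^{2}}{9} = 9 - \frac{4 n^{2}}{3}$)
$11 \left(-12\right) U{\left(6 \right)} = 11 \left(-12\right) \left(9 - \frac{4 \cdot 6^{2}}{3}\right) = - 132 \left(9 - 48\right) = \left(-132\right) \left(-39\right) = 5148$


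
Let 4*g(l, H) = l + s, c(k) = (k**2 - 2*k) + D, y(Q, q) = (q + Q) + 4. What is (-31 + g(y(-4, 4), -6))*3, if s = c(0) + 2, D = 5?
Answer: -339/4 ≈ -84.750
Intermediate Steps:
y(Q, q) = 4 + Q + q (y(Q, q) = (Q + q) + 4 = 4 + Q + q)
c(k) = 5 + k**2 - 2*k (c(k) = (k**2 - 2*k) + 5 = 5 + k**2 - 2*k)
s = 7 (s = (5 + 0**2 - 2*0) + 2 = (5 + 0 + 0) + 2 = 5 + 2 = 7)
g(l, H) = 7/4 + l/4 (g(l, H) = (l + 7)/4 = (7 + l)/4 = 7/4 + l/4)
(-31 + g(y(-4, 4), -6))*3 = (-31 + (7/4 + (4 - 4 + 4)/4))*3 = (-31 + (7/4 + (1/4)*4))*3 = (-31 + (7/4 + 1))*3 = (-31 + 11/4)*3 = -113/4*3 = -339/4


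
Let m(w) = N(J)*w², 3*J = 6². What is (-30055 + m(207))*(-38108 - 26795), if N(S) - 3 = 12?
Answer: -39764770040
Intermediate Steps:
J = 12 (J = (⅓)*6² = (⅓)*36 = 12)
N(S) = 15 (N(S) = 3 + 12 = 15)
m(w) = 15*w²
(-30055 + m(207))*(-38108 - 26795) = (-30055 + 15*207²)*(-38108 - 26795) = (-30055 + 15*42849)*(-64903) = (-30055 + 642735)*(-64903) = 612680*(-64903) = -39764770040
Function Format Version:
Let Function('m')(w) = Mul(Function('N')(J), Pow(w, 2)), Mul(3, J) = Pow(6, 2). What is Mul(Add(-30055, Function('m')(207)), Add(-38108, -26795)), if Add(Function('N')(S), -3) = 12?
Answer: -39764770040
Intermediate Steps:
J = 12 (J = Mul(Rational(1, 3), Pow(6, 2)) = Mul(Rational(1, 3), 36) = 12)
Function('N')(S) = 15 (Function('N')(S) = Add(3, 12) = 15)
Function('m')(w) = Mul(15, Pow(w, 2))
Mul(Add(-30055, Function('m')(207)), Add(-38108, -26795)) = Mul(Add(-30055, Mul(15, Pow(207, 2))), Add(-38108, -26795)) = Mul(Add(-30055, Mul(15, 42849)), -64903) = Mul(Add(-30055, 642735), -64903) = Mul(612680, -64903) = -39764770040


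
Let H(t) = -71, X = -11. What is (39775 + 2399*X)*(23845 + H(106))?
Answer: 318238764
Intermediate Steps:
(39775 + 2399*X)*(23845 + H(106)) = (39775 + 2399*(-11))*(23845 - 71) = (39775 - 26389)*23774 = 13386*23774 = 318238764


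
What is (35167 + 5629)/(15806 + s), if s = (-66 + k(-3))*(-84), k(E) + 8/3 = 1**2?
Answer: 2914/1535 ≈ 1.8984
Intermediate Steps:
k(E) = -5/3 (k(E) = -8/3 + 1**2 = -8/3 + 1 = -5/3)
s = 5684 (s = (-66 - 5/3)*(-84) = -203/3*(-84) = 5684)
(35167 + 5629)/(15806 + s) = (35167 + 5629)/(15806 + 5684) = 40796/21490 = 40796*(1/21490) = 2914/1535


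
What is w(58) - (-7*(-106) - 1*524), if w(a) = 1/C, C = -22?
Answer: -4797/22 ≈ -218.05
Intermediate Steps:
w(a) = -1/22 (w(a) = 1/(-22) = -1/22)
w(58) - (-7*(-106) - 1*524) = -1/22 - (-7*(-106) - 1*524) = -1/22 - (742 - 524) = -1/22 - 1*218 = -1/22 - 218 = -4797/22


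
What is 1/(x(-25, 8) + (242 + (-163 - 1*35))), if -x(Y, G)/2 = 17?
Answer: ⅒ ≈ 0.10000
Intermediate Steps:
x(Y, G) = -34 (x(Y, G) = -2*17 = -34)
1/(x(-25, 8) + (242 + (-163 - 1*35))) = 1/(-34 + (242 + (-163 - 1*35))) = 1/(-34 + (242 + (-163 - 35))) = 1/(-34 + (242 - 198)) = 1/(-34 + 44) = 1/10 = ⅒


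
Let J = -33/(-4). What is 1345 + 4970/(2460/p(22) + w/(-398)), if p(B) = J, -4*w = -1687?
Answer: 7085342675/5203203 ≈ 1361.7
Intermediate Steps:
w = 1687/4 (w = -¼*(-1687) = 1687/4 ≈ 421.75)
J = 33/4 (J = -33*(-¼) = 33/4 ≈ 8.2500)
p(B) = 33/4
1345 + 4970/(2460/p(22) + w/(-398)) = 1345 + 4970/(2460/(33/4) + (1687/4)/(-398)) = 1345 + 4970/(2460*(4/33) + (1687/4)*(-1/398)) = 1345 + 4970/(3280/11 - 1687/1592) = 1345 + 4970/(5203203/17512) = 1345 + 4970*(17512/5203203) = 1345 + 87034640/5203203 = 7085342675/5203203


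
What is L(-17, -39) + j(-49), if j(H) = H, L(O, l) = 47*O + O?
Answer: -865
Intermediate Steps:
L(O, l) = 48*O
L(-17, -39) + j(-49) = 48*(-17) - 49 = -816 - 49 = -865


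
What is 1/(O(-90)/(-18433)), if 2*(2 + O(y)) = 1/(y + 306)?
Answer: 7963056/863 ≈ 9227.2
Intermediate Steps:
O(y) = -2 + 1/(2*(306 + y)) (O(y) = -2 + 1/(2*(y + 306)) = -2 + 1/(2*(306 + y)))
1/(O(-90)/(-18433)) = 1/(((-1223 - 4*(-90))/(2*(306 - 90)))/(-18433)) = 1/(((1/2)*(-1223 + 360)/216)*(-1/18433)) = 1/(((1/2)*(1/216)*(-863))*(-1/18433)) = 1/(-863/432*(-1/18433)) = 1/(863/7963056) = 7963056/863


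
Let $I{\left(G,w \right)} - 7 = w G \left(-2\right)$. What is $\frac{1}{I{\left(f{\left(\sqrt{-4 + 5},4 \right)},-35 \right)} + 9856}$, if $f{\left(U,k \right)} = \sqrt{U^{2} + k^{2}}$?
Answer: $\frac{1409}{13885067} - \frac{10 \sqrt{17}}{13885067} \approx 9.8506 \cdot 10^{-5}$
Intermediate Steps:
$I{\left(G,w \right)} = 7 - 2 G w$ ($I{\left(G,w \right)} = 7 + w G \left(-2\right) = 7 + G w \left(-2\right) = 7 - 2 G w$)
$\frac{1}{I{\left(f{\left(\sqrt{-4 + 5},4 \right)},-35 \right)} + 9856} = \frac{1}{\left(7 - 2 \sqrt{\left(\sqrt{-4 + 5}\right)^{2} + 4^{2}} \left(-35\right)\right) + 9856} = \frac{1}{\left(7 - 2 \sqrt{\left(\sqrt{1}\right)^{2} + 16} \left(-35\right)\right) + 9856} = \frac{1}{\left(7 - 2 \sqrt{1^{2} + 16} \left(-35\right)\right) + 9856} = \frac{1}{\left(7 - 2 \sqrt{1 + 16} \left(-35\right)\right) + 9856} = \frac{1}{\left(7 - 2 \sqrt{17} \left(-35\right)\right) + 9856} = \frac{1}{\left(7 + 70 \sqrt{17}\right) + 9856} = \frac{1}{9863 + 70 \sqrt{17}}$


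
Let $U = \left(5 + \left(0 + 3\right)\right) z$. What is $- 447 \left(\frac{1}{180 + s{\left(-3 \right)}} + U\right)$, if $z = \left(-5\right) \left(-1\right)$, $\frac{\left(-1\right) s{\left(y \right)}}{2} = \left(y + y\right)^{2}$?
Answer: $- \frac{643829}{36} \approx -17884.0$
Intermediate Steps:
$s{\left(y \right)} = - 8 y^{2}$ ($s{\left(y \right)} = - 2 \left(y + y\right)^{2} = - 2 \left(2 y\right)^{2} = - 2 \cdot 4 y^{2} = - 8 y^{2}$)
$z = 5$
$U = 40$ ($U = \left(5 + \left(0 + 3\right)\right) 5 = \left(5 + 3\right) 5 = 8 \cdot 5 = 40$)
$- 447 \left(\frac{1}{180 + s{\left(-3 \right)}} + U\right) = - 447 \left(\frac{1}{180 - 8 \left(-3\right)^{2}} + 40\right) = - 447 \left(\frac{1}{180 - 72} + 40\right) = - 447 \left(\frac{1}{108} + 40\right) = \left(-447\right) \frac{4321}{108} = - \frac{643829}{36}$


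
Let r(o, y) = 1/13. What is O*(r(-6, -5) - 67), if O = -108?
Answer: 93960/13 ≈ 7227.7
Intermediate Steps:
r(o, y) = 1/13
O*(r(-6, -5) - 67) = -108*(1/13 - 67) = -108*(-870/13) = 93960/13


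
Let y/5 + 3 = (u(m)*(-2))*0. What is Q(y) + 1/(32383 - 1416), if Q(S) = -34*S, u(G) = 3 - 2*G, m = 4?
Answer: 15793171/30967 ≈ 510.00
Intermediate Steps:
y = -15 (y = -15 + 5*(((3 - 2*4)*(-2))*0) = -15 + 5*(((3 - 8)*(-2))*0) = -15 + 5*(-5*(-2)*0) = -15 + 5*(10*0) = -15 + 5*0 = -15 + 0 = -15)
Q(y) + 1/(32383 - 1416) = -34*(-15) + 1/(32383 - 1416) = 510 + 1/30967 = 15793171/30967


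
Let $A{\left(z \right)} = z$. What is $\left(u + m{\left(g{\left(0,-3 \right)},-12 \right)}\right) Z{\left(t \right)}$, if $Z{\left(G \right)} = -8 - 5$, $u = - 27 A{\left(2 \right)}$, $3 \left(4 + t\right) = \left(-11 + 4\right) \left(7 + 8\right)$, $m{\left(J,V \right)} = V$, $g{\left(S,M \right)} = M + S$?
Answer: $858$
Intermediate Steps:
$t = -39$ ($t = -4 + \frac{\left(-11 + 4\right) \left(7 + 8\right)}{3} = -4 + \frac{\left(-7\right) 15}{3} = -4 + \frac{1}{3} \left(-105\right) = -4 - 35 = -39$)
$u = -54$ ($u = \left(-27\right) 2 = -54$)
$Z{\left(G \right)} = -13$ ($Z{\left(G \right)} = -8 - 5 = -13$)
$\left(u + m{\left(g{\left(0,-3 \right)},-12 \right)}\right) Z{\left(t \right)} = \left(-54 - 12\right) \left(-13\right) = \left(-66\right) \left(-13\right) = 858$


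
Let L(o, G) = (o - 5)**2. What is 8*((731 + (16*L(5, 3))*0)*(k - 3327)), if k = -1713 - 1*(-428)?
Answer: -26970976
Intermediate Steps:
k = -1285 (k = -1713 + 428 = -1285)
L(o, G) = (-5 + o)**2
8*((731 + (16*L(5, 3))*0)*(k - 3327)) = 8*((731 + (16*(-5 + 5)**2)*0)*(-1285 - 3327)) = 8*((731 + (16*0**2)*0)*(-4612)) = 8*((731 + (16*0)*0)*(-4612)) = 8*((731 + 0*0)*(-4612)) = 8*((731 + 0)*(-4612)) = 8*(731*(-4612)) = 8*(-3371372) = -26970976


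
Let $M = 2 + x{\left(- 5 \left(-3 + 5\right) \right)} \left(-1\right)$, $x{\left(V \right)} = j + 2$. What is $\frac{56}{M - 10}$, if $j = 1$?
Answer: $- \frac{56}{11} \approx -5.0909$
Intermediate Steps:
$x{\left(V \right)} = 3$ ($x{\left(V \right)} = 1 + 2 = 3$)
$M = -1$ ($M = 2 + 3 \left(-1\right) = 2 - 3 = -1$)
$\frac{56}{M - 10} = \frac{56}{-1 - 10} = \frac{56}{-11} = 56 \left(- \frac{1}{11}\right) = - \frac{56}{11}$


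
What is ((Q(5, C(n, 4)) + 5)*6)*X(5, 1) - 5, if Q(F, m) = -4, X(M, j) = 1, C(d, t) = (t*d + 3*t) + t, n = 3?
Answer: 1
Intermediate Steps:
C(d, t) = 4*t + d*t (C(d, t) = (d*t + 3*t) + t = (3*t + d*t) + t = 4*t + d*t)
((Q(5, C(n, 4)) + 5)*6)*X(5, 1) - 5 = ((-4 + 5)*6)*1 - 5 = (1*6)*1 - 5 = 6*1 - 5 = 6 - 5 = 1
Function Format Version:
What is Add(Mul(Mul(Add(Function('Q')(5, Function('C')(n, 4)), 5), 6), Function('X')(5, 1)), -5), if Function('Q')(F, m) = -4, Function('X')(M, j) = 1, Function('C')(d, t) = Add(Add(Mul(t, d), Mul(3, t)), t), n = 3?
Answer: 1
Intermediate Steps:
Function('C')(d, t) = Add(Mul(4, t), Mul(d, t)) (Function('C')(d, t) = Add(Add(Mul(d, t), Mul(3, t)), t) = Add(Add(Mul(3, t), Mul(d, t)), t) = Add(Mul(4, t), Mul(d, t)))
Add(Mul(Mul(Add(Function('Q')(5, Function('C')(n, 4)), 5), 6), Function('X')(5, 1)), -5) = Add(Mul(Mul(Add(-4, 5), 6), 1), -5) = Add(Mul(Mul(1, 6), 1), -5) = Add(Mul(6, 1), -5) = Add(6, -5) = 1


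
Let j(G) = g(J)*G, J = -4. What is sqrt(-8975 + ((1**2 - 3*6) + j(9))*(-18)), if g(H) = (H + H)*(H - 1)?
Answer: I*sqrt(15149) ≈ 123.08*I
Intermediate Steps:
g(H) = 2*H*(-1 + H) (g(H) = (2*H)*(-1 + H) = 2*H*(-1 + H))
j(G) = 40*G (j(G) = (2*(-4)*(-1 - 4))*G = (2*(-4)*(-5))*G = 40*G)
sqrt(-8975 + ((1**2 - 3*6) + j(9))*(-18)) = sqrt(-8975 + ((1**2 - 3*6) + 40*9)*(-18)) = sqrt(-8975 + ((1 - 18) + 360)*(-18)) = sqrt(-8975 + (-17 + 360)*(-18)) = sqrt(-8975 + 343*(-18)) = sqrt(-8975 - 6174) = sqrt(-15149) = I*sqrt(15149)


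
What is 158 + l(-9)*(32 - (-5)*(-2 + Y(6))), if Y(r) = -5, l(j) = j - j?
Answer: 158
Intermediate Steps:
l(j) = 0
158 + l(-9)*(32 - (-5)*(-2 + Y(6))) = 158 + 0*(32 - (-5)*(-2 - 5)) = 158 + 0*(32 - (-5)*(-7)) = 158 + 0*(32 - 1*35) = 158 + 0*(32 - 35) = 158 + 0*(-3) = 158 + 0 = 158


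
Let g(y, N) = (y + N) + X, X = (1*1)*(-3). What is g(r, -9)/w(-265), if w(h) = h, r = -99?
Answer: 111/265 ≈ 0.41887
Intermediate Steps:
X = -3 (X = 1*(-3) = -3)
g(y, N) = -3 + N + y (g(y, N) = (y + N) - 3 = (N + y) - 3 = -3 + N + y)
g(r, -9)/w(-265) = (-3 - 9 - 99)/(-265) = -111*(-1/265) = 111/265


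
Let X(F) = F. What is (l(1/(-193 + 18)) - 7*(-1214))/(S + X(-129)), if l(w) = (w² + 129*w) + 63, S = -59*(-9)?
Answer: 87386017/4103750 ≈ 21.294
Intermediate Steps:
S = 531
l(w) = 63 + w² + 129*w
(l(1/(-193 + 18)) - 7*(-1214))/(S + X(-129)) = ((63 + (1/(-193 + 18))² + 129/(-193 + 18)) - 7*(-1214))/(531 - 129) = ((63 + (1/(-175))² + 129/(-175)) + 8498)/402 = ((63 + (-1/175)² + 129*(-1/175)) + 8498)*(1/402) = ((63 + 1/30625 - 129/175) + 8498)*(1/402) = (1906801/30625 + 8498)*(1/402) = (262158051/30625)*(1/402) = 87386017/4103750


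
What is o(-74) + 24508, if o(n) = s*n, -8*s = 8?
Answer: 24582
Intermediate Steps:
s = -1 (s = -⅛*8 = -1)
o(n) = -n
o(-74) + 24508 = -1*(-74) + 24508 = 74 + 24508 = 24582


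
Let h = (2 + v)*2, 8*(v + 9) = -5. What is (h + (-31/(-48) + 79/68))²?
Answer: 120318961/665856 ≈ 180.70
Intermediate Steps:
v = -77/8 (v = -9 + (⅛)*(-5) = -9 - 5/8 = -77/8 ≈ -9.6250)
h = -61/4 (h = (2 - 77/8)*2 = -61/8*2 = -61/4 ≈ -15.250)
(h + (-31/(-48) + 79/68))² = (-61/4 + (-31/(-48) + 79/68))² = (-61/4 + (-31*(-1/48) + 79*(1/68)))² = (-61/4 + (31/48 + 79/68))² = (-61/4 + 1475/816)² = (-10969/816)² = 120318961/665856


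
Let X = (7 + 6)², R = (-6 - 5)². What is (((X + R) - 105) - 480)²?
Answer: 87025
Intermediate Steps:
R = 121 (R = (-11)² = 121)
X = 169 (X = 13² = 169)
(((X + R) - 105) - 480)² = (((169 + 121) - 105) - 480)² = ((290 - 105) - 480)² = (185 - 480)² = (-295)² = 87025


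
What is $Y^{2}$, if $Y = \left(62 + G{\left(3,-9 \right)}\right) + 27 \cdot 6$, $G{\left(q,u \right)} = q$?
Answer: $51529$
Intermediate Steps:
$Y = 227$ ($Y = \left(62 + 3\right) + 27 \cdot 6 = 65 + 162 = 227$)
$Y^{2} = 227^{2} = 51529$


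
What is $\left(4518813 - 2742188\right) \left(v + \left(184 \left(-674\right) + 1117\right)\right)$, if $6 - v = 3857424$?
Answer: $-7071530690125$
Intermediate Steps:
$v = -3857418$ ($v = 6 - 3857424 = -3857418$)
$\left(4518813 - 2742188\right) \left(v + \left(184 \left(-674\right) + 1117\right)\right) = \left(4518813 - 2742188\right) \left(-3857418 + \left(184 \left(-674\right) + 1117\right)\right) = 1776625 \left(-3857418 + \left(-124016 + 1117\right)\right) = 1776625 \left(-3857418 - 122899\right) = 1776625 \left(-3980317\right) = -7071530690125$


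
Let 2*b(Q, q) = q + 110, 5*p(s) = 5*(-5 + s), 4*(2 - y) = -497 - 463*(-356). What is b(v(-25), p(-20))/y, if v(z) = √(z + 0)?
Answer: -170/164323 ≈ -0.0010345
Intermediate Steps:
v(z) = √z
y = -164323/4 (y = 2 - (-497 - 463*(-356))/4 = 2 - (-497 + 164828)/4 = 2 - ¼*164331 = 2 - 164331/4 = -164323/4 ≈ -41081.)
p(s) = -5 + s (p(s) = (5*(-5 + s))/5 = (-25 + 5*s)/5 = -5 + s)
b(Q, q) = 55 + q/2 (b(Q, q) = (q + 110)/2 = (110 + q)/2 = 55 + q/2)
b(v(-25), p(-20))/y = (55 + (-5 - 20)/2)/(-164323/4) = (55 + (½)*(-25))*(-4/164323) = (55 - 25/2)*(-4/164323) = (85/2)*(-4/164323) = -170/164323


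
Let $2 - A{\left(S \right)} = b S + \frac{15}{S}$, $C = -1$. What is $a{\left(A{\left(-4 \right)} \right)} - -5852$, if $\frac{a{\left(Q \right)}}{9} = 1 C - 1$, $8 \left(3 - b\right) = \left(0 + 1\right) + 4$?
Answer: $5834$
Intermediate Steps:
$b = \frac{19}{8}$ ($b = 3 - \frac{\left(0 + 1\right) + 4}{8} = 3 - \frac{1 + 4}{8} = 3 - \frac{5}{8} = \frac{19}{8} \approx 2.375$)
$A{\left(S \right)} = 2 - \frac{15}{S} - \frac{19 S}{8}$ ($A{\left(S \right)} = 2 - \left(\frac{19 S}{8} + \frac{15}{S}\right) = 2 - \left(\frac{15}{S} + \frac{19 S}{8}\right) = 2 - \frac{15}{S} - \frac{19 S}{8}$)
$a{\left(Q \right)} = -18$ ($a{\left(Q \right)} = 9 \left(1 \left(-1\right) - 1\right) = 9 \left(-1 - 1\right) = 9 \left(-2\right) = -18$)
$a{\left(A{\left(-4 \right)} \right)} - -5852 = -18 - -5852 = -18 + 5852 = 5834$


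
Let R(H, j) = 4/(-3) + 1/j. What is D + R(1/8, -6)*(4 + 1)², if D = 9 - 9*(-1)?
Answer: -39/2 ≈ -19.500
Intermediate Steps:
R(H, j) = -4/3 + 1/j (R(H, j) = 4*(-⅓) + 1/j = -4/3 + 1/j)
D = 18 (D = 9 + 9 = 18)
D + R(1/8, -6)*(4 + 1)² = 18 + (-4/3 + 1/(-6))*(4 + 1)² = 18 + (-4/3 - ⅙)*5² = 18 - 3/2*25 = 18 - 75/2 = -39/2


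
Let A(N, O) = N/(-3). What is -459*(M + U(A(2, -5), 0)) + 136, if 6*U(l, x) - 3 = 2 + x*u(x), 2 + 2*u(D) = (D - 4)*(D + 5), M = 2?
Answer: -2329/2 ≈ -1164.5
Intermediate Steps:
A(N, O) = -N/3 (A(N, O) = N*(-⅓) = -N/3)
u(D) = -1 + (-4 + D)*(5 + D)/2 (u(D) = -1 + ((D - 4)*(D + 5))/2 = -1 + ((-4 + D)*(5 + D))/2 = -1 + (-4 + D)*(5 + D)/2)
U(l, x) = ⅚ + x*(-11 + x/2 + x²/2)/6 (U(l, x) = ½ + (2 + x*(-11 + x/2 + x²/2))/6 = ½ + (⅓ + x*(-11 + x/2 + x²/2)/6) = ⅚ + x*(-11 + x/2 + x²/2)/6)
-459*(M + U(A(2, -5), 0)) + 136 = -459*(2 + (⅚ + (1/12)*0*(-22 + 0 + 0²))) + 136 = -459*(2 + (⅚ + (1/12)*0*(-22 + 0 + 0))) + 136 = -459*(2 + (⅚ + (1/12)*0*(-22))) + 136 = -459*(2 + (⅚ + 0)) + 136 = -459*(2 + ⅚) + 136 = -459*17/6 + 136 = -153*17/2 + 136 = -2601/2 + 136 = -2329/2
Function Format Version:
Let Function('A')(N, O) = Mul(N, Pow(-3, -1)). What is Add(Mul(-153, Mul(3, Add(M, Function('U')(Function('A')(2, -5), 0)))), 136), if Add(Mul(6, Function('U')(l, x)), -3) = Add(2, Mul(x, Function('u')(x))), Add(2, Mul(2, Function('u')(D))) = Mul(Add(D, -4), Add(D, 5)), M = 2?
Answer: Rational(-2329, 2) ≈ -1164.5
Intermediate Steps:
Function('A')(N, O) = Mul(Rational(-1, 3), N) (Function('A')(N, O) = Mul(N, Rational(-1, 3)) = Mul(Rational(-1, 3), N))
Function('u')(D) = Add(-1, Mul(Rational(1, 2), Add(-4, D), Add(5, D))) (Function('u')(D) = Add(-1, Mul(Rational(1, 2), Mul(Add(D, -4), Add(D, 5)))) = Add(-1, Mul(Rational(1, 2), Mul(Add(-4, D), Add(5, D)))) = Add(-1, Mul(Rational(1, 2), Add(-4, D), Add(5, D))))
Function('U')(l, x) = Add(Rational(5, 6), Mul(Rational(1, 6), x, Add(-11, Mul(Rational(1, 2), x), Mul(Rational(1, 2), Pow(x, 2))))) (Function('U')(l, x) = Add(Rational(1, 2), Mul(Rational(1, 6), Add(2, Mul(x, Add(-11, Mul(Rational(1, 2), x), Mul(Rational(1, 2), Pow(x, 2))))))) = Add(Rational(1, 2), Add(Rational(1, 3), Mul(Rational(1, 6), x, Add(-11, Mul(Rational(1, 2), x), Mul(Rational(1, 2), Pow(x, 2)))))) = Add(Rational(5, 6), Mul(Rational(1, 6), x, Add(-11, Mul(Rational(1, 2), x), Mul(Rational(1, 2), Pow(x, 2))))))
Add(Mul(-153, Mul(3, Add(M, Function('U')(Function('A')(2, -5), 0)))), 136) = Add(Mul(-153, Mul(3, Add(2, Add(Rational(5, 6), Mul(Rational(1, 12), 0, Add(-22, 0, Pow(0, 2))))))), 136) = Add(Mul(-153, Mul(3, Add(2, Add(Rational(5, 6), Mul(Rational(1, 12), 0, Add(-22, 0, 0)))))), 136) = Add(Mul(-153, Mul(3, Add(2, Add(Rational(5, 6), Mul(Rational(1, 12), 0, -22))))), 136) = Add(Mul(-153, Mul(3, Add(2, Add(Rational(5, 6), 0)))), 136) = Add(Mul(-153, Mul(3, Add(2, Rational(5, 6)))), 136) = Add(Mul(-153, Mul(3, Rational(17, 6))), 136) = Add(Mul(-153, Rational(17, 2)), 136) = Add(Rational(-2601, 2), 136) = Rational(-2329, 2)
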